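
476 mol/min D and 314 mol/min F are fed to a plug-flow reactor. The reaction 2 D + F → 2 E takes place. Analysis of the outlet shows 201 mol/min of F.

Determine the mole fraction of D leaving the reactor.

For F: n = n₀ − 1ξ → 201 = 314 − 1ξ, giving ξ = 113 mol/min.
Outlet amounts (n = n₀ + ν ξ):
  D: 476 − 2(113) = 250
  F: 314 − 1(113) = 201
  E: 0 + 2(113) = 226
Total out = 677 mol/min; y_D = 250 / 677 = 0.3693.

0.369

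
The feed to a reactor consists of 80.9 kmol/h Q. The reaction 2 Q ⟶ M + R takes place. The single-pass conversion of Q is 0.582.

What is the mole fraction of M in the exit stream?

Q reacted = 0.582 × 80.9 = 47.08 kmol/h; ν_Q = −2, so ξ = 47.08/2 = 23.54 kmol/h.
Outlet amounts (n = n₀ + ν ξ):
  Q: 80.9 − 2(23.54) = 33.82
  M: 0 + 1(23.54) = 23.54
  R: 0 + 1(23.54) = 23.54
Total out = 80.9 kmol/h; y_M = 23.54 / 80.9 = 0.291.

0.291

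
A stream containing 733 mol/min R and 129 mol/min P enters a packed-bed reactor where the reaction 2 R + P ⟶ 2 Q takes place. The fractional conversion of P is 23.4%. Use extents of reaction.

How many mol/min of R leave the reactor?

P reacted = 0.234 × 129 = 30.19 mol/min; ν_P = −1, so ξ = 30.19/1 = 30.19 mol/min.
Outlet amounts (n = n₀ + ν ξ):
  R: 733 − 2(30.19) = 672.6
  P: 129 − 1(30.19) = 98.81
  Q: 0 + 2(30.19) = 60.37

673 mol/min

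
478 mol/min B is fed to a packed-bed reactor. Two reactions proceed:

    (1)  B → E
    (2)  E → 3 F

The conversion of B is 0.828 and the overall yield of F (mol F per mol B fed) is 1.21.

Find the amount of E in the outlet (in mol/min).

203 mol/min

Conversion of B: B consumed = 1ξ₁ = 0.828 × 478 → ξ₁ = 395.8 mol/min.
Yield of F: 3ξ₂ / 478 = 1.21 → ξ₂ = 192.8 mol/min.
Outlet amounts (n = n₀ + Σ ν·ξ):
  B: 478 − 1(395.8) = 82.22
  E: 0 + 1(395.8) − 1(192.8) = 203
  F: 0 + 3(192.8) = 578.4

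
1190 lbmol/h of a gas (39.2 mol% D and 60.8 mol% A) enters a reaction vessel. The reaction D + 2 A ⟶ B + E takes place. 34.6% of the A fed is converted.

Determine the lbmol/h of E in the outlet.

125 lbmol/h

A reacted = 0.346 × 723.5 = 250.3 lbmol/h; ν_A = −2, so ξ = 250.3/2 = 125.2 lbmol/h.
Outlet amounts (n = n₀ + ν ξ):
  D: 466.5 − 1(125.2) = 341.3
  A: 723.5 − 2(125.2) = 473.2
  B: 0 + 1(125.2) = 125.2
  E: 0 + 1(125.2) = 125.2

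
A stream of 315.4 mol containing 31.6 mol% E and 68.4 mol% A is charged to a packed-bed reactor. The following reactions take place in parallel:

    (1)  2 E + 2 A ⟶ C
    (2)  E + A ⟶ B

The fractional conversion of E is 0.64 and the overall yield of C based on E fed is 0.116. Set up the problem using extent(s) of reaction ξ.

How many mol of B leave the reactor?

Yield of C: 1ξ₁ / 99.67 = 0.116 → ξ₁ = 11.56 mol.
Conversion of E: 2ξ₁ + 1ξ₂ = 0.64 × 99.67 = 63.79 → ξ₂ = 40.66 mol.
Outlet amounts (n = n₀ + Σ ν·ξ):
  E: 99.67 − 2(11.56) − 1(40.66) = 35.88
  A: 215.7 − 2(11.56) − 1(40.66) = 151.9
  C: 0 + 1(11.56) = 11.56
  B: 0 + 1(40.66) = 40.66

40.7 mol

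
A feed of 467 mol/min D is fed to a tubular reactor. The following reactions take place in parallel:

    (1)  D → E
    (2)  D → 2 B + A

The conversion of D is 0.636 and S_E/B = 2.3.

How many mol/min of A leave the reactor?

53 mol/min

Conversion of D: D consumed = 0.636 × 467 = 297 mol/min = 1ξ₁ + 1ξ₂.
Selectivity: 1ξ₁ / (2ξ₂) = 2.3 → ξ₁ = 4.6 ξ₂.
Substitute: (1·4.6 + 1) ξ₂ = 297 → ξ₂ = 53.04 mol/min, ξ₁ = 244 mol/min.
Outlet amounts (n = n₀ + Σ ν·ξ):
  D: 467 − 1(244) − 1(53.04) = 170
  E: 0 + 1(244) = 244
  B: 0 + 2(53.04) = 106.1
  A: 0 + 1(53.04) = 53.04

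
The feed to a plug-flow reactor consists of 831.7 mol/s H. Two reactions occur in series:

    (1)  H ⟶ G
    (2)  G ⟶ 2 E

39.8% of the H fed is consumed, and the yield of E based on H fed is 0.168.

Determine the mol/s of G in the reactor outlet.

261 mol/s

Conversion of H: H consumed = 1ξ₁ = 0.398 × 831.7 → ξ₁ = 331 mol/s.
Yield of E: 2ξ₂ / 831.7 = 0.168 → ξ₂ = 69.86 mol/s.
Outlet amounts (n = n₀ + Σ ν·ξ):
  H: 831.7 − 1(331) = 500.7
  G: 0 + 1(331) − 1(69.86) = 261.2
  E: 0 + 2(69.86) = 139.7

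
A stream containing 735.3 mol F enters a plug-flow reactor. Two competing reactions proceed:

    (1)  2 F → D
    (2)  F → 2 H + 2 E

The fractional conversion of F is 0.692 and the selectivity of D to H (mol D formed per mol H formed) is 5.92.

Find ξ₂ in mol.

ξ₂ = 20.6 mol

Conversion of F: F consumed = 0.692 × 735.3 = 508.8 mol = 2ξ₁ + 1ξ₂.
Selectivity: 1ξ₁ / (2ξ₂) = 5.92 → ξ₁ = 11.84 ξ₂.
Substitute: (2·11.84 + 1) ξ₂ = 508.8 → ξ₂ = 20.62 mol, ξ₁ = 244.1 mol.
Outlet amounts (n = n₀ + Σ ν·ξ):
  F: 735.3 − 2(244.1) − 1(20.62) = 226.5
  D: 0 + 1(244.1) = 244.1
  H: 0 + 2(20.62) = 41.23
  E: 0 + 2(20.62) = 41.23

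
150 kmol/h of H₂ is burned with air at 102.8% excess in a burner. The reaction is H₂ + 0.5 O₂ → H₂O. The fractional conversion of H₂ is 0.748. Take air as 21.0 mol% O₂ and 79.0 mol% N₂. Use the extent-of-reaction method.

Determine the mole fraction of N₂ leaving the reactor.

0.699

Stoichiometric O₂ = 0.5 × 150 = 75 kmol/h; O₂ fed = 75 × 2.028 = 152.1 kmol/h.
N₂ fed = 152.1 × 79/21 = 572.2 kmol/h.
Fuel reacted = 0.748 × 150 → ξ = 112.2 kmol/h.
Outlet (n = n₀ + ν ξ):
  H₂: 150 − 1(112.2) = 37.8
  O₂: 152.1 − 0.5(112.2) = 96
  N₂: 572.2 (inert)
  H₂O: 0 + 1(112.2) = 112.2
Total out = 818.2 kmol/h; y_N₂ = 572.2 / 818.2 = 0.6993.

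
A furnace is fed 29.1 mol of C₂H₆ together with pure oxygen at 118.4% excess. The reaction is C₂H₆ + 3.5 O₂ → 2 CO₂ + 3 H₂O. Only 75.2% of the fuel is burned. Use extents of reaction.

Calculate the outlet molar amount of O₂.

146 mol

Stoichiometric O₂ = 3.5 × 29.1 = 101.9 mol; O₂ fed = 101.9 × 2.184 = 222.4 mol.
Fuel reacted = 0.752 × 29.1 → ξ = 21.88 mol.
Outlet (n = n₀ + ν ξ):
  C₂H₆: 29.1 − 1(21.88) = 7.217
  O₂: 222.4 − 3.5(21.88) = 145.8
  CO₂: 0 + 2(21.88) = 43.77
  H₂O: 0 + 3(21.88) = 65.65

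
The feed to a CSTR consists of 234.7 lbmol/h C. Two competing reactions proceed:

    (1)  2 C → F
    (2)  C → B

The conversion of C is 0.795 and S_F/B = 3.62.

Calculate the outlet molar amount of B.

Conversion of C: C consumed = 0.795 × 234.7 = 186.6 lbmol/h = 2ξ₁ + 1ξ₂.
Selectivity: 1ξ₁ / (1ξ₂) = 3.62 → ξ₁ = 3.62 ξ₂.
Substitute: (2·3.62 + 1) ξ₂ = 186.6 → ξ₂ = 22.64 lbmol/h, ξ₁ = 81.97 lbmol/h.
Outlet amounts (n = n₀ + Σ ν·ξ):
  C: 234.7 − 2(81.97) − 1(22.64) = 48.11
  F: 0 + 1(81.97) = 81.97
  B: 0 + 1(22.64) = 22.64

22.6 lbmol/h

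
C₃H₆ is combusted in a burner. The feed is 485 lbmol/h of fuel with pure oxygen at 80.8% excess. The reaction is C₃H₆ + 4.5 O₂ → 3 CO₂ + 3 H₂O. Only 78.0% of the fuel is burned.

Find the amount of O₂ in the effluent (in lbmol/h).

Stoichiometric O₂ = 4.5 × 485 = 2182 lbmol/h; O₂ fed = 2182 × 1.808 = 3946 lbmol/h.
Fuel reacted = 0.78 × 485 → ξ = 378.3 lbmol/h.
Outlet (n = n₀ + ν ξ):
  C₃H₆: 485 − 1(378.3) = 106.7
  O₂: 3946 − 4.5(378.3) = 2244
  CO₂: 0 + 3(378.3) = 1135
  H₂O: 0 + 3(378.3) = 1135

2240 lbmol/h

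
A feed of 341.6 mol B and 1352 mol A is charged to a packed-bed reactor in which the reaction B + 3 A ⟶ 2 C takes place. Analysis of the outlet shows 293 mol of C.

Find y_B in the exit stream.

For C: n = n₀ + 2ξ → 293 = 0 + 2ξ, giving ξ = 146.5 mol.
Outlet amounts (n = n₀ + ν ξ):
  B: 341.6 − 1(146.5) = 195.1
  A: 1352 − 3(146.5) = 912.5
  C: 0 + 2(146.5) = 293
Total out = 1401 mol; y_B = 195.1 / 1401 = 0.1393.

0.139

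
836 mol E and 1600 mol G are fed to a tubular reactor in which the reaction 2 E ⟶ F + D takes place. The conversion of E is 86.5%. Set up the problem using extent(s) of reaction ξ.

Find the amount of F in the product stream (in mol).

E reacted = 0.865 × 836 = 723.1 mol; ν_E = −2, so ξ = 723.1/2 = 361.6 mol.
Outlet amounts (n = n₀ + ν ξ):
  E: 836 − 2(361.6) = 112.9
  F: 0 + 1(361.6) = 361.6
  D: 0 + 1(361.6) = 361.6
  G: 1600 (inert)

362 mol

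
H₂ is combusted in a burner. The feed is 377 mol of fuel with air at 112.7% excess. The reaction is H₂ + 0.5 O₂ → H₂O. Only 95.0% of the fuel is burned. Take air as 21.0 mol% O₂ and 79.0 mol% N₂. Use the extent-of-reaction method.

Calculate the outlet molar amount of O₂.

Stoichiometric O₂ = 0.5 × 377 = 188.5 mol; O₂ fed = 188.5 × 2.127 = 400.9 mol.
N₂ fed = 400.9 × 79/21 = 1508 mol.
Fuel reacted = 0.95 × 377 → ξ = 358.1 mol.
Outlet (n = n₀ + ν ξ):
  H₂: 377 − 1(358.1) = 18.85
  O₂: 400.9 − 0.5(358.1) = 221.9
  N₂: 1508 (inert)
  H₂O: 0 + 1(358.1) = 358.1

222 mol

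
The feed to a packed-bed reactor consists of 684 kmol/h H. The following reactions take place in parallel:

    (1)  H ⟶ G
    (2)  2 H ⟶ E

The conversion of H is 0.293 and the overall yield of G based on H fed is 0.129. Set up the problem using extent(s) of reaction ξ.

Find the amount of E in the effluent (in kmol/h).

56.1 kmol/h

Yield of G: 1ξ₁ / 684 = 0.129 → ξ₁ = 88.24 kmol/h.
Conversion of H: 1ξ₁ + 2ξ₂ = 0.293 × 684 = 200.4 → ξ₂ = 56.09 kmol/h.
Outlet amounts (n = n₀ + Σ ν·ξ):
  H: 684 − 1(88.24) − 2(56.09) = 483.6
  G: 0 + 1(88.24) = 88.24
  E: 0 + 1(56.09) = 56.09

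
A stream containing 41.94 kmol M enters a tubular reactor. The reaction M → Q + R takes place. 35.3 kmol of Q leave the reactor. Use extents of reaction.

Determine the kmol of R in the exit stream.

For Q: n = n₀ + 1ξ → 35.3 = 0 + 1ξ, giving ξ = 35.3 kmol.
Outlet amounts (n = n₀ + ν ξ):
  M: 41.94 − 1(35.3) = 6.64
  Q: 0 + 1(35.3) = 35.3
  R: 0 + 1(35.3) = 35.3

35.3 kmol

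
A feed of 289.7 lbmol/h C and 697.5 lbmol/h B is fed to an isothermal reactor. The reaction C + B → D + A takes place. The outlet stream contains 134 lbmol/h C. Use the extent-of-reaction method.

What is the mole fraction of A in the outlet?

0.158

For C: n = n₀ − 1ξ → 134 = 289.7 − 1ξ, giving ξ = 155.7 lbmol/h.
Outlet amounts (n = n₀ + ν ξ):
  C: 289.7 − 1(155.7) = 134
  B: 697.5 − 1(155.7) = 541.8
  D: 0 + 1(155.7) = 155.7
  A: 0 + 1(155.7) = 155.7
Total out = 987.2 lbmol/h; y_A = 155.7 / 987.2 = 0.1577.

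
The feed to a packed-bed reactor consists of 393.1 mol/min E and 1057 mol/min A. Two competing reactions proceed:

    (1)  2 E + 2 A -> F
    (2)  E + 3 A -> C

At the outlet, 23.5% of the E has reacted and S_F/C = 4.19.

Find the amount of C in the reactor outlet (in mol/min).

Conversion of E: E consumed = 0.235 × 393.1 = 92.38 mol/min = 2ξ₁ + 1ξ₂.
Selectivity: 1ξ₁ / (1ξ₂) = 4.19 → ξ₁ = 4.19 ξ₂.
Substitute: (2·4.19 + 1) ξ₂ = 92.38 → ξ₂ = 9.848 mol/min, ξ₁ = 41.27 mol/min.
Outlet amounts (n = n₀ + Σ ν·ξ):
  E: 393.1 − 2(41.27) − 1(9.848) = 300.7
  A: 1057 − 2(41.27) − 3(9.848) = 944.9
  F: 0 + 1(41.27) = 41.27
  C: 0 + 1(9.848) = 9.848

9.85 mol/min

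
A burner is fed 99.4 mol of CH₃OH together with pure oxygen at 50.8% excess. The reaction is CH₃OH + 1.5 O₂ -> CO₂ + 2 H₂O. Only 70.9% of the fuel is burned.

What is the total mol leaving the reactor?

359 mol

Stoichiometric O₂ = 1.5 × 99.4 = 149.1 mol; O₂ fed = 149.1 × 1.508 = 224.8 mol.
Fuel reacted = 0.709 × 99.4 → ξ = 70.47 mol.
Outlet (n = n₀ + ν ξ):
  CH₃OH: 99.4 − 1(70.47) = 28.93
  O₂: 224.8 − 1.5(70.47) = 119.1
  CO₂: 0 + 1(70.47) = 70.47
  H₂O: 0 + 2(70.47) = 140.9
Total out = 28.93 + 119.1 + 70.47 + 140.9 = 359.5 mol.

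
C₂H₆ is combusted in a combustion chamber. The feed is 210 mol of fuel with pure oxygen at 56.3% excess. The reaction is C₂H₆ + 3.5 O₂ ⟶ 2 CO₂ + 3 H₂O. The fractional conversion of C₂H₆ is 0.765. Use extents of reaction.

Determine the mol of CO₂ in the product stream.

321 mol

Stoichiometric O₂ = 3.5 × 210 = 735 mol; O₂ fed = 735 × 1.563 = 1149 mol.
Fuel reacted = 0.765 × 210 → ξ = 160.7 mol.
Outlet (n = n₀ + ν ξ):
  C₂H₆: 210 − 1(160.7) = 49.35
  O₂: 1149 − 3.5(160.7) = 586.5
  CO₂: 0 + 2(160.7) = 321.3
  H₂O: 0 + 3(160.7) = 482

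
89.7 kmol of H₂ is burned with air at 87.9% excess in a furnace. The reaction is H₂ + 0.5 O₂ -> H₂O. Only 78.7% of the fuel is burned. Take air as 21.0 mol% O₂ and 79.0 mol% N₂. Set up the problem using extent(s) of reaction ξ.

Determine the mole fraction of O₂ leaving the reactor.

Stoichiometric O₂ = 0.5 × 89.7 = 44.85 kmol; O₂ fed = 44.85 × 1.879 = 84.27 kmol.
N₂ fed = 84.27 × 79/21 = 317 kmol.
Fuel reacted = 0.787 × 89.7 → ξ = 70.59 kmol.
Outlet (n = n₀ + ν ξ):
  H₂: 89.7 − 1(70.59) = 19.11
  O₂: 84.27 − 0.5(70.59) = 48.98
  N₂: 317 (inert)
  H₂O: 0 + 1(70.59) = 70.59
Total out = 455.7 kmol; y_O₂ = 48.98 / 455.7 = 0.1075.

0.107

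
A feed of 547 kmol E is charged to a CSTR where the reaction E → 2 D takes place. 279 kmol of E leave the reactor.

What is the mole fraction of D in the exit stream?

For E: n = n₀ − 1ξ → 279 = 547 − 1ξ, giving ξ = 268 kmol.
Outlet amounts (n = n₀ + ν ξ):
  E: 547 − 1(268) = 279
  D: 0 + 2(268) = 536
Total out = 815 kmol; y_D = 536 / 815 = 0.6577.

0.658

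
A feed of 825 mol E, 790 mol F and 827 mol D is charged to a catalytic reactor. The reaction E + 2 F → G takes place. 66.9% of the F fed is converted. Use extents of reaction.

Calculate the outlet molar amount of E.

F reacted = 0.669 × 790 = 528.5 mol; ν_F = −2, so ξ = 528.5/2 = 264.3 mol.
Outlet amounts (n = n₀ + ν ξ):
  E: 825 − 1(264.3) = 560.7
  F: 790 − 2(264.3) = 261.5
  G: 0 + 1(264.3) = 264.3
  D: 827 (inert)

561 mol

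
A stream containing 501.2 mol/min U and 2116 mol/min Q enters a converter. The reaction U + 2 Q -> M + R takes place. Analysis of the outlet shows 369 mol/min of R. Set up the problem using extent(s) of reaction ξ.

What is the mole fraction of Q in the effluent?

For R: n = n₀ + 1ξ → 369 = 0 + 1ξ, giving ξ = 369 mol/min.
Outlet amounts (n = n₀ + ν ξ):
  U: 501.2 − 1(369) = 132.2
  Q: 2116 − 2(369) = 1378
  M: 0 + 1(369) = 369
  R: 0 + 1(369) = 369
Total out = 2248 mol/min; y_Q = 1378 / 2248 = 0.6129.

0.613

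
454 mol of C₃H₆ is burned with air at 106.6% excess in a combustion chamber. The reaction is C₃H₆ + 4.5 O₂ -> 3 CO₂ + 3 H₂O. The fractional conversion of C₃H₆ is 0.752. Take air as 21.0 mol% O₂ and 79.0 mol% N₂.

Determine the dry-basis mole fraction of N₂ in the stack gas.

Stoichiometric O₂ = 4.5 × 454 = 2043 mol; O₂ fed = 2043 × 2.066 = 4221 mol.
N₂ fed = 4221 × 79/21 = 15880 mol.
Fuel reacted = 0.752 × 454 → ξ = 341.4 mol.
Outlet (n = n₀ + ν ξ):
  C₃H₆: 454 − 1(341.4) = 112.6
  O₂: 4221 − 4.5(341.4) = 2685
  N₂: 15880 (inert)
  CO₂: 0 + 3(341.4) = 1024
  H₂O: 0 + 3(341.4) = 1024
Dry total = 19700 mol; y_N₂ (dry) = 15880 / 19700 = 0.806.

0.806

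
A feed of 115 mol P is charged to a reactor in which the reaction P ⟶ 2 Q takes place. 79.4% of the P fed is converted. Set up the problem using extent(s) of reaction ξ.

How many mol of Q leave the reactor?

P reacted = 0.794 × 115 = 91.31 mol; ν_P = −1, so ξ = 91.31/1 = 91.31 mol.
Outlet amounts (n = n₀ + ν ξ):
  P: 115 − 1(91.31) = 23.69
  Q: 0 + 2(91.31) = 182.6

183 mol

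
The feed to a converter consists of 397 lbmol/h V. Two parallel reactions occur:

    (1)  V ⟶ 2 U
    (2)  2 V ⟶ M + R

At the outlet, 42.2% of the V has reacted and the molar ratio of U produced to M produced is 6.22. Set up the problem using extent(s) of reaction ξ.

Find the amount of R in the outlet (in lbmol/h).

32.8 lbmol/h

Conversion of V: V consumed = 0.422 × 397 = 167.5 lbmol/h = 1ξ₁ + 2ξ₂.
Selectivity: 2ξ₁ / (1ξ₂) = 6.22 → ξ₁ = 3.11 ξ₂.
Substitute: (1·3.11 + 2) ξ₂ = 167.5 → ξ₂ = 32.79 lbmol/h, ξ₁ = 102 lbmol/h.
Outlet amounts (n = n₀ + Σ ν·ξ):
  V: 397 − 1(102) − 2(32.79) = 229.5
  U: 0 + 2(102) = 203.9
  M: 0 + 1(32.79) = 32.79
  R: 0 + 1(32.79) = 32.79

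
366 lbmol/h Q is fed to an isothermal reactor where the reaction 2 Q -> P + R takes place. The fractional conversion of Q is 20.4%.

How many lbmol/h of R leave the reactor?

37.3 lbmol/h

Q reacted = 0.204 × 366 = 74.66 lbmol/h; ν_Q = −2, so ξ = 74.66/2 = 37.33 lbmol/h.
Outlet amounts (n = n₀ + ν ξ):
  Q: 366 − 2(37.33) = 291.3
  P: 0 + 1(37.33) = 37.33
  R: 0 + 1(37.33) = 37.33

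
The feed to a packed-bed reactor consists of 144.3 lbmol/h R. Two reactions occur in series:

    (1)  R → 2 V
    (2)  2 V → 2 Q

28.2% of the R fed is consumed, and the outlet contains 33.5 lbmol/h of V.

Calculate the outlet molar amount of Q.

47.9 lbmol/h

Conversion of R: R consumed = 1ξ₁ = 0.282 × 144.3 → ξ₁ = 40.69 lbmol/h.
V balance: n_V = 0 + 2ξ₁ − 2ξ₂ = 33.5 → ξ₂ = (2·40.69 − 33.5)/2 = 23.94 lbmol/h.
Outlet amounts (n = n₀ + Σ ν·ξ):
  R: 144.3 − 1(40.69) = 103.6
  V: 0 + 2(40.69) − 2(23.94) = 33.5
  Q: 0 + 2(23.94) = 47.89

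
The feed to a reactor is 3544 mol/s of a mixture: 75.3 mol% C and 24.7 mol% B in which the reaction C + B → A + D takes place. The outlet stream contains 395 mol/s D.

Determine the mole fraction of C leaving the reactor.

For D: n = n₀ + 1ξ → 395 = 0 + 1ξ, giving ξ = 395 mol/s.
Outlet amounts (n = n₀ + ν ξ):
  C: 2669 − 1(395) = 2274
  B: 875.4 − 1(395) = 480.4
  A: 0 + 1(395) = 395
  D: 0 + 1(395) = 395
Total out = 3544 mol/s; y_C = 2274 / 3544 = 0.6415.

0.642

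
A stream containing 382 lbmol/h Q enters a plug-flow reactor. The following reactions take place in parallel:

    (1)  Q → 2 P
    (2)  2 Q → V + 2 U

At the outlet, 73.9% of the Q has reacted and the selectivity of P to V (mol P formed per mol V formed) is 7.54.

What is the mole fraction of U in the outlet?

0.159

Conversion of Q: Q consumed = 0.739 × 382 = 282.3 lbmol/h = 1ξ₁ + 2ξ₂.
Selectivity: 2ξ₁ / (1ξ₂) = 7.54 → ξ₁ = 3.77 ξ₂.
Substitute: (1·3.77 + 2) ξ₂ = 282.3 → ξ₂ = 48.93 lbmol/h, ξ₁ = 184.4 lbmol/h.
Outlet amounts (n = n₀ + Σ ν·ξ):
  Q: 382 − 1(184.4) − 2(48.93) = 99.7
  P: 0 + 2(184.4) = 368.9
  V: 0 + 1(48.93) = 48.93
  U: 0 + 2(48.93) = 97.85
Total out = 615.4 lbmol/h; y_U = 97.85 / 615.4 = 0.159.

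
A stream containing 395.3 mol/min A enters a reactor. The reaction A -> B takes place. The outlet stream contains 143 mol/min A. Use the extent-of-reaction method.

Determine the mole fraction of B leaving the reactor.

For A: n = n₀ − 1ξ → 143 = 395.3 − 1ξ, giving ξ = 252.3 mol/min.
Outlet amounts (n = n₀ + ν ξ):
  A: 395.3 − 1(252.3) = 143
  B: 0 + 1(252.3) = 252.3
Total out = 395.3 mol/min; y_B = 252.3 / 395.3 = 0.6382.

0.638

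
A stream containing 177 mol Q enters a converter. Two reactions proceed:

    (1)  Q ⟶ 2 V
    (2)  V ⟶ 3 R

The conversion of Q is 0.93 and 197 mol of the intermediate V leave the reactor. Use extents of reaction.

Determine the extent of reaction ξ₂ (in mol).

ξ₂ = 132 mol

Conversion of Q: Q consumed = 1ξ₁ = 0.93 × 177 → ξ₁ = 164.6 mol.
V balance: n_V = 0 + 2ξ₁ − 1ξ₂ = 197 → ξ₂ = (2·164.6 − 197)/1 = 132.2 mol.
Outlet amounts (n = n₀ + Σ ν·ξ):
  Q: 177 − 1(164.6) = 12.39
  V: 0 + 2(164.6) − 1(132.2) = 197
  R: 0 + 3(132.2) = 396.7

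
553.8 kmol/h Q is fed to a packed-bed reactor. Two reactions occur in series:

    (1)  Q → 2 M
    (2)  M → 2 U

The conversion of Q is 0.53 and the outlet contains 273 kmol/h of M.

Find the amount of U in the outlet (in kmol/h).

Conversion of Q: Q consumed = 1ξ₁ = 0.53 × 553.8 → ξ₁ = 293.5 kmol/h.
M balance: n_M = 0 + 2ξ₁ − 1ξ₂ = 273 → ξ₂ = (2·293.5 − 273)/1 = 314 kmol/h.
Outlet amounts (n = n₀ + Σ ν·ξ):
  Q: 553.8 − 1(293.5) = 260.3
  M: 0 + 2(293.5) − 1(314) = 273
  U: 0 + 2(314) = 628.1

628 kmol/h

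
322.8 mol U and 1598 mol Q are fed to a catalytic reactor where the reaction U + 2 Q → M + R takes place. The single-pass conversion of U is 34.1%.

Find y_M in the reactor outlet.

0.0608

U reacted = 0.341 × 322.8 = 110.1 mol; ν_U = −1, so ξ = 110.1/1 = 110.1 mol.
Outlet amounts (n = n₀ + ν ξ):
  U: 322.8 − 1(110.1) = 212.7
  Q: 1598 − 2(110.1) = 1378
  M: 0 + 1(110.1) = 110.1
  R: 0 + 1(110.1) = 110.1
Total out = 1811 mol; y_M = 110.1 / 1811 = 0.06079.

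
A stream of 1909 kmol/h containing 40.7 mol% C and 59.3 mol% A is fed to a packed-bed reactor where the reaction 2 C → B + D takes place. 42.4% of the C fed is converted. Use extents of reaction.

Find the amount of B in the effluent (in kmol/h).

165 kmol/h

C reacted = 0.424 × 777 = 329.4 kmol/h; ν_C = −2, so ξ = 329.4/2 = 164.7 kmol/h.
Outlet amounts (n = n₀ + ν ξ):
  C: 777 − 2(164.7) = 447.5
  B: 0 + 1(164.7) = 164.7
  D: 0 + 1(164.7) = 164.7
  A: 1132 (inert)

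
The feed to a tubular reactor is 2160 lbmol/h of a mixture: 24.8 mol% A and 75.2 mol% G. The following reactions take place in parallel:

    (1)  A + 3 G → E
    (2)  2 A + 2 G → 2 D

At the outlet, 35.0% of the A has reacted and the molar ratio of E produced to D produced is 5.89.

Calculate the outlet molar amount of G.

1120 lbmol/h

Conversion of A: A consumed = 0.35 × 535.7 = 187.5 lbmol/h = 1ξ₁ + 2ξ₂.
Selectivity: 1ξ₁ / (2ξ₂) = 5.89 → ξ₁ = 11.78 ξ₂.
Substitute: (1·11.78 + 2) ξ₂ = 187.5 → ξ₂ = 13.61 lbmol/h, ξ₁ = 160.3 lbmol/h.
Outlet amounts (n = n₀ + Σ ν·ξ):
  A: 535.7 − 1(160.3) − 2(13.61) = 348.2
  G: 1624 − 3(160.3) − 2(13.61) = 1116
  E: 0 + 1(160.3) = 160.3
  D: 0 + 2(13.61) = 27.21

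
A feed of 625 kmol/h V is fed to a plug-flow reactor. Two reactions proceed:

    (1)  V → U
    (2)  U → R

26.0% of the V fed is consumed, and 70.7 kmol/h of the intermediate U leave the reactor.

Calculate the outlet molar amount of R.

Conversion of V: V consumed = 1ξ₁ = 0.26 × 625 → ξ₁ = 162.5 kmol/h.
U balance: n_U = 0 + 1ξ₁ − 1ξ₂ = 70.7 → ξ₂ = (1·162.5 − 70.7)/1 = 91.8 kmol/h.
Outlet amounts (n = n₀ + Σ ν·ξ):
  V: 625 − 1(162.5) = 462.5
  U: 0 + 1(162.5) − 1(91.8) = 70.7
  R: 0 + 1(91.8) = 91.8

91.8 kmol/h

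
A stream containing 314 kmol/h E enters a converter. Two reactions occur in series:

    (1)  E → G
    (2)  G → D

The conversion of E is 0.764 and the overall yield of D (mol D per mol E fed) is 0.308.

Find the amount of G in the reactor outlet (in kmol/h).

Conversion of E: E consumed = 1ξ₁ = 0.764 × 314 → ξ₁ = 239.9 kmol/h.
Yield of D: 1ξ₂ / 314 = 0.308 → ξ₂ = 96.71 kmol/h.
Outlet amounts (n = n₀ + Σ ν·ξ):
  E: 314 − 1(239.9) = 74.1
  G: 0 + 1(239.9) − 1(96.71) = 143.2
  D: 0 + 1(96.71) = 96.71

143 kmol/h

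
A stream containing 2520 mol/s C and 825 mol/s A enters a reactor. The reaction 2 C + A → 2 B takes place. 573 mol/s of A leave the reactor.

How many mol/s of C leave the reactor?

For A: n = n₀ − 1ξ → 573 = 825 − 1ξ, giving ξ = 252 mol/s.
Outlet amounts (n = n₀ + ν ξ):
  C: 2520 − 2(252) = 2016
  A: 825 − 1(252) = 573
  B: 0 + 2(252) = 504

2020 mol/s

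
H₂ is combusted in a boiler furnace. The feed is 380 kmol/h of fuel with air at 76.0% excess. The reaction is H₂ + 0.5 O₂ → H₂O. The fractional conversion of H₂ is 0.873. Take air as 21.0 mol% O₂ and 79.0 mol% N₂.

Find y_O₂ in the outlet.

0.0933

Stoichiometric O₂ = 0.5 × 380 = 190 kmol/h; O₂ fed = 190 × 1.760 = 334.4 kmol/h.
N₂ fed = 334.4 × 79/21 = 1258 kmol/h.
Fuel reacted = 0.873 × 380 → ξ = 331.7 kmol/h.
Outlet (n = n₀ + ν ξ):
  H₂: 380 − 1(331.7) = 48.26
  O₂: 334.4 − 0.5(331.7) = 168.5
  N₂: 1258 (inert)
  H₂O: 0 + 1(331.7) = 331.7
Total out = 1807 kmol/h; y_O₂ = 168.5 / 1807 = 0.09329.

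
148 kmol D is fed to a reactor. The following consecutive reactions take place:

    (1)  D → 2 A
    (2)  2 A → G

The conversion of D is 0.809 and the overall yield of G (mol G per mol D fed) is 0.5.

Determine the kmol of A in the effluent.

Conversion of D: D consumed = 1ξ₁ = 0.809 × 148 → ξ₁ = 119.7 kmol.
Yield of G: 1ξ₂ / 148 = 0.5 → ξ₂ = 74 kmol.
Outlet amounts (n = n₀ + Σ ν·ξ):
  D: 148 − 1(119.7) = 28.27
  A: 0 + 2(119.7) − 2(74) = 91.46
  G: 0 + 1(74) = 74

91.5 kmol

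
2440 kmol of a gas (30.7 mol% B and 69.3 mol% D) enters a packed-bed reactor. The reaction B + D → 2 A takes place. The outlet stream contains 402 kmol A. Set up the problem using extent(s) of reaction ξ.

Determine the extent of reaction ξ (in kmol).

ξ = 201 kmol

For A: n = n₀ + 2ξ → 402 = 0 + 2ξ, giving ξ = 201 kmol.
Outlet amounts (n = n₀ + ν ξ):
  B: 749.1 − 1(201) = 548.1
  D: 1691 − 1(201) = 1490
  A: 0 + 2(201) = 402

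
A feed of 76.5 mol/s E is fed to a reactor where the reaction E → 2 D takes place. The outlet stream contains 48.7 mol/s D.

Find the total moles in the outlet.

101 mol/s

For D: n = n₀ + 2ξ → 48.7 = 0 + 2ξ, giving ξ = 24.35 mol/s.
Outlet amounts (n = n₀ + ν ξ):
  E: 76.5 − 1(24.35) = 52.15
  D: 0 + 2(24.35) = 48.7
Total out = 52.15 + 48.7 = 100.8 mol/s.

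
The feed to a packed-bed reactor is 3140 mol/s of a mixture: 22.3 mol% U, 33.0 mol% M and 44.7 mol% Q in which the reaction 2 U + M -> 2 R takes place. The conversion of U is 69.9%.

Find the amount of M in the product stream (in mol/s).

791 mol/s

U reacted = 0.699 × 700.2 = 489.5 mol/s; ν_U = −2, so ξ = 489.5/2 = 244.7 mol/s.
Outlet amounts (n = n₀ + ν ξ):
  U: 700.2 − 2(244.7) = 210.8
  M: 1036 − 1(244.7) = 791.5
  R: 0 + 2(244.7) = 489.5
  Q: 1404 (inert)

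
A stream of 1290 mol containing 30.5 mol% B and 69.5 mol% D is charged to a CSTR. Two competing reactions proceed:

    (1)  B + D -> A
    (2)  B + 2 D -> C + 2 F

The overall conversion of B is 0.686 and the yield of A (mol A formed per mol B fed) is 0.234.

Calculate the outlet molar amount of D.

449 mol

Yield of A: 1ξ₁ / 393.4 = 0.234 → ξ₁ = 92.07 mol.
Conversion of B: 1ξ₁ + 1ξ₂ = 0.686 × 393.4 = 269.9 → ξ₂ = 177.8 mol.
Outlet amounts (n = n₀ + Σ ν·ξ):
  B: 393.4 − 1(92.07) − 1(177.8) = 123.5
  D: 896.5 − 1(92.07) − 2(177.8) = 448.8
  A: 0 + 1(92.07) = 92.07
  C: 0 + 1(177.8) = 177.8
  F: 0 + 2(177.8) = 355.7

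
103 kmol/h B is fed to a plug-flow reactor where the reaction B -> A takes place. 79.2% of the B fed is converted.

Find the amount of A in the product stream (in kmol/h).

81.6 kmol/h

B reacted = 0.792 × 103 = 81.58 kmol/h; ν_B = −1, so ξ = 81.58/1 = 81.58 kmol/h.
Outlet amounts (n = n₀ + ν ξ):
  B: 103 − 1(81.58) = 21.42
  A: 0 + 1(81.58) = 81.58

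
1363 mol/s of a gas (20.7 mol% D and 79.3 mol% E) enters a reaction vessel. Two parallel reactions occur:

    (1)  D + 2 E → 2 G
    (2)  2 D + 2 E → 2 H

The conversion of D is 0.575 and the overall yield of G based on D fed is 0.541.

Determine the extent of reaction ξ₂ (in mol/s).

Yield of G: 2ξ₁ / 282.1 = 0.541 → ξ₁ = 76.32 mol/s.
Conversion of D: 1ξ₁ + 2ξ₂ = 0.575 × 282.1 = 162.2 → ξ₂ = 42.96 mol/s.
Outlet amounts (n = n₀ + Σ ν·ξ):
  D: 282.1 − 1(76.32) − 2(42.96) = 119.9
  E: 1081 − 2(76.32) − 2(42.96) = 842.3
  G: 0 + 2(76.32) = 152.6
  H: 0 + 2(42.96) = 85.91

ξ₂ = 43 mol/s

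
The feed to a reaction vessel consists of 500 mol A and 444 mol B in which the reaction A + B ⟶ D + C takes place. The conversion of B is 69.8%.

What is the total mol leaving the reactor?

B reacted = 0.698 × 444 = 309.9 mol; ν_B = −1, so ξ = 309.9/1 = 309.9 mol.
Outlet amounts (n = n₀ + ν ξ):
  A: 500 − 1(309.9) = 190.1
  B: 444 − 1(309.9) = 134.1
  D: 0 + 1(309.9) = 309.9
  C: 0 + 1(309.9) = 309.9
Total out = 190.1 + 134.1 + 309.9 + 309.9 = 944 mol.

944 mol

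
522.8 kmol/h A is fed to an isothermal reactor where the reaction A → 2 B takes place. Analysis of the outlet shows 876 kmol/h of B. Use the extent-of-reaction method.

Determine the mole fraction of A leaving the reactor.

For B: n = n₀ + 2ξ → 876 = 0 + 2ξ, giving ξ = 438 kmol/h.
Outlet amounts (n = n₀ + ν ξ):
  A: 522.8 − 1(438) = 84.8
  B: 0 + 2(438) = 876
Total out = 960.8 kmol/h; y_A = 84.8 / 960.8 = 0.08826.

0.0883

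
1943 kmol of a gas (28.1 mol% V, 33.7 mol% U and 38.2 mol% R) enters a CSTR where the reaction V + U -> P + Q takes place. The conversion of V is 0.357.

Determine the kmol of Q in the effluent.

195 kmol

V reacted = 0.357 × 546 = 194.9 kmol; ν_V = −1, so ξ = 194.9/1 = 194.9 kmol.
Outlet amounts (n = n₀ + ν ξ):
  V: 546 − 1(194.9) = 351.1
  U: 654.8 − 1(194.9) = 459.9
  P: 0 + 1(194.9) = 194.9
  Q: 0 + 1(194.9) = 194.9
  R: 742.2 (inert)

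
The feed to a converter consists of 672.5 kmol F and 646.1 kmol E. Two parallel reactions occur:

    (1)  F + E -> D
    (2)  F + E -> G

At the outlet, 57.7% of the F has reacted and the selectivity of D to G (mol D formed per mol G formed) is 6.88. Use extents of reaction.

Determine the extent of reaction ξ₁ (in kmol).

Conversion of F: F consumed = 0.577 × 672.5 = 388 kmol = 1ξ₁ + 1ξ₂.
Selectivity: 1ξ₁ / (1ξ₂) = 6.88 → ξ₁ = 6.88 ξ₂.
Substitute: (1·6.88 + 1) ξ₂ = 388 → ξ₂ = 49.24 kmol, ξ₁ = 338.8 kmol.
Outlet amounts (n = n₀ + Σ ν·ξ):
  F: 672.5 − 1(338.8) − 1(49.24) = 284.5
  E: 646.1 − 1(338.8) − 1(49.24) = 258.1
  D: 0 + 1(338.8) = 338.8
  G: 0 + 1(49.24) = 49.24

ξ₁ = 339 kmol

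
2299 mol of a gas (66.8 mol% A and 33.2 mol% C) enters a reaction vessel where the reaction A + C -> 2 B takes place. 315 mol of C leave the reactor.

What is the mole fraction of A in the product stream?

0.473

For C: n = n₀ − 1ξ → 315 = 763.3 − 1ξ, giving ξ = 448.3 mol.
Outlet amounts (n = n₀ + ν ξ):
  A: 1536 − 1(448.3) = 1087
  C: 763.3 − 1(448.3) = 315
  B: 0 + 2(448.3) = 896.5
Total out = 2299 mol; y_A = 1087 / 2299 = 0.473.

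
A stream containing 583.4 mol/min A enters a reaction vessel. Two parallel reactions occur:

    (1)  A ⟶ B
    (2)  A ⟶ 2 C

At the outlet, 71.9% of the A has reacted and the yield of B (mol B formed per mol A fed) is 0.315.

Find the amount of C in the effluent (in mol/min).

Yield of B: 1ξ₁ / 583.4 = 0.315 → ξ₁ = 183.8 mol/min.
Conversion of A: 1ξ₁ + 1ξ₂ = 0.719 × 583.4 = 419.5 → ξ₂ = 235.7 mol/min.
Outlet amounts (n = n₀ + Σ ν·ξ):
  A: 583.4 − 1(183.8) − 1(235.7) = 163.9
  B: 0 + 1(183.8) = 183.8
  C: 0 + 2(235.7) = 471.4

471 mol/min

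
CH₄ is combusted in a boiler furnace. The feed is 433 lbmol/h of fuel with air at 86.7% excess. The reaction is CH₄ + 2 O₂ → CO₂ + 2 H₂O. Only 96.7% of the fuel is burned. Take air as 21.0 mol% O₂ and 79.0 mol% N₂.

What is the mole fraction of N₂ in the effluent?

Stoichiometric O₂ = 2 × 433 = 866 lbmol/h; O₂ fed = 866 × 1.867 = 1617 lbmol/h.
N₂ fed = 1617 × 79/21 = 6082 lbmol/h.
Fuel reacted = 0.967 × 433 → ξ = 418.7 lbmol/h.
Outlet (n = n₀ + ν ξ):
  CH₄: 433 − 1(418.7) = 14.29
  O₂: 1617 − 2(418.7) = 779.4
  N₂: 6082 (inert)
  CO₂: 0 + 1(418.7) = 418.7
  H₂O: 0 + 2(418.7) = 837.4
Total out = 8132 lbmol/h; y_N₂ = 6082 / 8132 = 0.7479.

0.748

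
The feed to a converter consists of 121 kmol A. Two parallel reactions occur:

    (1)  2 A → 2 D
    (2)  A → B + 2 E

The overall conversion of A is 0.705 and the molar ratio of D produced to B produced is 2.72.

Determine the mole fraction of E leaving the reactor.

0.275

Conversion of A: A consumed = 0.705 × 121 = 85.3 kmol = 2ξ₁ + 1ξ₂.
Selectivity: 2ξ₁ / (1ξ₂) = 2.72 → ξ₁ = 1.36 ξ₂.
Substitute: (2·1.36 + 1) ξ₂ = 85.3 → ξ₂ = 22.93 kmol, ξ₁ = 31.19 kmol.
Outlet amounts (n = n₀ + Σ ν·ξ):
  A: 121 − 2(31.19) − 1(22.93) = 35.69
  D: 0 + 2(31.19) = 62.37
  B: 0 + 1(22.93) = 22.93
  E: 0 + 2(22.93) = 45.86
Total out = 166.9 kmol; y_E = 45.86 / 166.9 = 0.2749.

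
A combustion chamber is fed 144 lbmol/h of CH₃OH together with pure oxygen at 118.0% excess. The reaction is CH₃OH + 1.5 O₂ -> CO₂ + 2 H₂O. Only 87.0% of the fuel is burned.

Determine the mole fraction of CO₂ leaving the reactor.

0.185

Stoichiometric O₂ = 1.5 × 144 = 216 lbmol/h; O₂ fed = 216 × 2.180 = 470.9 lbmol/h.
Fuel reacted = 0.87 × 144 → ξ = 125.3 lbmol/h.
Outlet (n = n₀ + ν ξ):
  CH₃OH: 144 − 1(125.3) = 18.72
  O₂: 470.9 − 1.5(125.3) = 283
  CO₂: 0 + 1(125.3) = 125.3
  H₂O: 0 + 2(125.3) = 250.6
Total out = 677.5 lbmol/h; y_CO₂ = 125.3 / 677.5 = 0.1849.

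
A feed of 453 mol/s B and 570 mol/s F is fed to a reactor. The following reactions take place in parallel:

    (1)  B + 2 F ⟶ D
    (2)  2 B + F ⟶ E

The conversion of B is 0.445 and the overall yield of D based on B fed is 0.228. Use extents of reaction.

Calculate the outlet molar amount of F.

Yield of D: 1ξ₁ / 453 = 0.228 → ξ₁ = 103.3 mol/s.
Conversion of B: 1ξ₁ + 2ξ₂ = 0.445 × 453 = 201.6 → ξ₂ = 49.15 mol/s.
Outlet amounts (n = n₀ + Σ ν·ξ):
  B: 453 − 1(103.3) − 2(49.15) = 251.4
  F: 570 − 2(103.3) − 1(49.15) = 314.3
  D: 0 + 1(103.3) = 103.3
  E: 0 + 1(49.15) = 49.15

314 mol/s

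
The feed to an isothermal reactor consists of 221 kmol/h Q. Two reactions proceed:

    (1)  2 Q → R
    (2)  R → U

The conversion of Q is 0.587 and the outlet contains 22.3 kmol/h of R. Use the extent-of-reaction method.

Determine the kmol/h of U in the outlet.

Conversion of Q: Q consumed = 2ξ₁ = 0.587 × 221 → ξ₁ = 64.86 kmol/h.
R balance: n_R = 0 + 1ξ₁ − 1ξ₂ = 22.3 → ξ₂ = (1·64.86 − 22.3)/1 = 42.56 kmol/h.
Outlet amounts (n = n₀ + Σ ν·ξ):
  Q: 221 − 2(64.86) = 91.27
  R: 0 + 1(64.86) − 1(42.56) = 22.3
  U: 0 + 1(42.56) = 42.56

42.6 kmol/h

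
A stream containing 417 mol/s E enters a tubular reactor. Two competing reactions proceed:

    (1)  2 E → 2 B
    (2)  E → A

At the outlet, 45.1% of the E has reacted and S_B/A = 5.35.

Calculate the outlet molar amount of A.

29.6 mol/s

Conversion of E: E consumed = 0.451 × 417 = 188.1 mol/s = 2ξ₁ + 1ξ₂.
Selectivity: 2ξ₁ / (1ξ₂) = 5.35 → ξ₁ = 2.675 ξ₂.
Substitute: (2·2.675 + 1) ξ₂ = 188.1 → ξ₂ = 29.62 mol/s, ξ₁ = 79.23 mol/s.
Outlet amounts (n = n₀ + Σ ν·ξ):
  E: 417 − 2(79.23) − 1(29.62) = 228.9
  B: 0 + 2(79.23) = 158.5
  A: 0 + 1(29.62) = 29.62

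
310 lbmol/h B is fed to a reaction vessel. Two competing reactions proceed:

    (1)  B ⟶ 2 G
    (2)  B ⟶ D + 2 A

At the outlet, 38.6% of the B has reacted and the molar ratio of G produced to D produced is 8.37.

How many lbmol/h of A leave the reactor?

46.2 lbmol/h

Conversion of B: B consumed = 0.386 × 310 = 119.7 lbmol/h = 1ξ₁ + 1ξ₂.
Selectivity: 2ξ₁ / (1ξ₂) = 8.37 → ξ₁ = 4.185 ξ₂.
Substitute: (1·4.185 + 1) ξ₂ = 119.7 → ξ₂ = 23.08 lbmol/h, ξ₁ = 96.58 lbmol/h.
Outlet amounts (n = n₀ + Σ ν·ξ):
  B: 310 − 1(96.58) − 1(23.08) = 190.3
  G: 0 + 2(96.58) = 193.2
  D: 0 + 1(23.08) = 23.08
  A: 0 + 2(23.08) = 46.16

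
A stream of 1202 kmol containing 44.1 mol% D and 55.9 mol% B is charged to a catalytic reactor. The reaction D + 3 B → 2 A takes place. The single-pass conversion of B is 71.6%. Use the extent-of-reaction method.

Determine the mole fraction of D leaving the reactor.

B reacted = 0.716 × 671.9 = 481.1 kmol; ν_B = −3, so ξ = 481.1/3 = 160.4 kmol.
Outlet amounts (n = n₀ + ν ξ):
  D: 530.1 − 1(160.4) = 369.7
  B: 671.9 − 3(160.4) = 190.8
  A: 0 + 2(160.4) = 320.7
Total out = 881.3 kmol; y_D = 369.7 / 881.3 = 0.4195.

0.42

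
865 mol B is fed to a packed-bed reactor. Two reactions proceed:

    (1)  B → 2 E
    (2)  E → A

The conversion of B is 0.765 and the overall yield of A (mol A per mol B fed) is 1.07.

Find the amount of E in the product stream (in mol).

398 mol

Conversion of B: B consumed = 1ξ₁ = 0.765 × 865 → ξ₁ = 661.7 mol.
Yield of A: 1ξ₂ / 865 = 1.07 → ξ₂ = 925.6 mol.
Outlet amounts (n = n₀ + Σ ν·ξ):
  B: 865 − 1(661.7) = 203.3
  E: 0 + 2(661.7) − 1(925.6) = 397.9
  A: 0 + 1(925.6) = 925.6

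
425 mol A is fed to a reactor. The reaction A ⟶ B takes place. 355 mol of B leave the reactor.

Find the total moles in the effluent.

425 mol

For B: n = n₀ + 1ξ → 355 = 0 + 1ξ, giving ξ = 355 mol.
Outlet amounts (n = n₀ + ν ξ):
  A: 425 − 1(355) = 70
  B: 0 + 1(355) = 355
Total out = 70 + 355 = 425 mol.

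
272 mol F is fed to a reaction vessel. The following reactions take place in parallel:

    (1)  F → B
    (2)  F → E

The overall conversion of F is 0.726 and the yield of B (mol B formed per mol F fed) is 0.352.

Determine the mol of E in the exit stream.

102 mol

Yield of B: 1ξ₁ / 272 = 0.352 → ξ₁ = 95.74 mol.
Conversion of F: 1ξ₁ + 1ξ₂ = 0.726 × 272 = 197.5 → ξ₂ = 101.7 mol.
Outlet amounts (n = n₀ + Σ ν·ξ):
  F: 272 − 1(95.74) − 1(101.7) = 74.53
  B: 0 + 1(95.74) = 95.74
  E: 0 + 1(101.7) = 101.7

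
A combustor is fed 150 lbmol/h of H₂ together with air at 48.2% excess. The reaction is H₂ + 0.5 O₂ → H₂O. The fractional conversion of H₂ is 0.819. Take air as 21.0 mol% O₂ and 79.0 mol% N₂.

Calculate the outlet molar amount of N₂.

418 lbmol/h

Stoichiometric O₂ = 0.5 × 150 = 75 lbmol/h; O₂ fed = 75 × 1.482 = 111.2 lbmol/h.
N₂ fed = 111.2 × 79/21 = 418.1 lbmol/h.
Fuel reacted = 0.819 × 150 → ξ = 122.8 lbmol/h.
Outlet (n = n₀ + ν ξ):
  H₂: 150 − 1(122.8) = 27.15
  O₂: 111.2 − 0.5(122.8) = 49.73
  N₂: 418.1 (inert)
  H₂O: 0 + 1(122.8) = 122.8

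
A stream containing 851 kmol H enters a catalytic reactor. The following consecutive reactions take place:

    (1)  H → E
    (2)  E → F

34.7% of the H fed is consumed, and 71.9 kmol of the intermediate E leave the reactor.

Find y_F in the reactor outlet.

0.263

Conversion of H: H consumed = 1ξ₁ = 0.347 × 851 → ξ₁ = 295.3 kmol.
E balance: n_E = 0 + 1ξ₁ − 1ξ₂ = 71.9 → ξ₂ = (1·295.3 − 71.9)/1 = 223.4 kmol.
Outlet amounts (n = n₀ + Σ ν·ξ):
  H: 851 − 1(295.3) = 555.7
  E: 0 + 1(295.3) − 1(223.4) = 71.9
  F: 0 + 1(223.4) = 223.4
Total out = 851 kmol; y_F = 223.4 / 851 = 0.2625.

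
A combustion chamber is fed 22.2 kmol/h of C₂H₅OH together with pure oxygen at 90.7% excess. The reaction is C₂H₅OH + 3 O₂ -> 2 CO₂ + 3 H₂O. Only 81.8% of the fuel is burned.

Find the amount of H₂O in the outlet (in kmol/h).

Stoichiometric O₂ = 3 × 22.2 = 66.6 kmol/h; O₂ fed = 66.6 × 1.907 = 127 kmol/h.
Fuel reacted = 0.818 × 22.2 → ξ = 18.16 kmol/h.
Outlet (n = n₀ + ν ξ):
  C₂H₅OH: 22.2 − 1(18.16) = 4.04
  O₂: 127 − 3(18.16) = 72.53
  CO₂: 0 + 2(18.16) = 36.32
  H₂O: 0 + 3(18.16) = 54.48

54.5 kmol/h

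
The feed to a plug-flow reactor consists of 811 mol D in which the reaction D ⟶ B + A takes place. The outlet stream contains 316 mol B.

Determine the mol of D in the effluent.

For B: n = n₀ + 1ξ → 316 = 0 + 1ξ, giving ξ = 316 mol.
Outlet amounts (n = n₀ + ν ξ):
  D: 811 − 1(316) = 495
  B: 0 + 1(316) = 316
  A: 0 + 1(316) = 316

495 mol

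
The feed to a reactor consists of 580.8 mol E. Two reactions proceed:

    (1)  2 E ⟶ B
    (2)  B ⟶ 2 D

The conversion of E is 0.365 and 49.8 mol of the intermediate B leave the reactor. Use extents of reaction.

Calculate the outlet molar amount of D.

Conversion of E: E consumed = 2ξ₁ = 0.365 × 580.8 → ξ₁ = 106 mol.
B balance: n_B = 0 + 1ξ₁ − 1ξ₂ = 49.8 → ξ₂ = (1·106 − 49.8)/1 = 56.2 mol.
Outlet amounts (n = n₀ + Σ ν·ξ):
  E: 580.8 − 2(106) = 368.8
  B: 0 + 1(106) − 1(56.2) = 49.8
  D: 0 + 2(56.2) = 112.4

112 mol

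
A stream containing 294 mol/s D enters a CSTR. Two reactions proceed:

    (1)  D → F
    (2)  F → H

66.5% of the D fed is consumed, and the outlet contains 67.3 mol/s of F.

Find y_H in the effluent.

Conversion of D: D consumed = 1ξ₁ = 0.665 × 294 → ξ₁ = 195.5 mol/s.
F balance: n_F = 0 + 1ξ₁ − 1ξ₂ = 67.3 → ξ₂ = (1·195.5 − 67.3)/1 = 128.2 mol/s.
Outlet amounts (n = n₀ + Σ ν·ξ):
  D: 294 − 1(195.5) = 98.49
  F: 0 + 1(195.5) − 1(128.2) = 67.3
  H: 0 + 1(128.2) = 128.2
Total out = 294 mol/s; y_H = 128.2 / 294 = 0.4361.

0.436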